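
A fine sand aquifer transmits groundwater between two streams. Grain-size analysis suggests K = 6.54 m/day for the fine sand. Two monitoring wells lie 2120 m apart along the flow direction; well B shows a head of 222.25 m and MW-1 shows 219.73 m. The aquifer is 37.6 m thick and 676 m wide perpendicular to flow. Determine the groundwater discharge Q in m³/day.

Cross-sectional area A = 676 × 37.6 = 25418 m².
Hydraulic gradient i = (222.25 − 219.73) / 2120 = 2.52 / 2120 = 0.001189.
Darcy's law: Q = K · A · i = 6.540 × 25418 × 0.001189 = 197.6 m³/day.

198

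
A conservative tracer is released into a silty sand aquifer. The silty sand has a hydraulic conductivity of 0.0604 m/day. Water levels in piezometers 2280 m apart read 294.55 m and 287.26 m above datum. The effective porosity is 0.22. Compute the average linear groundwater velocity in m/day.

Hydraulic gradient i = (294.55 − 287.26) / 2280 = 7.29 / 2280 = 0.003197.
Darcy flux q = K · i = 0.06040 × 0.003197 = 0.0001931 m/day.
Seepage velocity v = q / n_e = 0.0001931 / 0.22 = 0.0008778 m/day.

0.000878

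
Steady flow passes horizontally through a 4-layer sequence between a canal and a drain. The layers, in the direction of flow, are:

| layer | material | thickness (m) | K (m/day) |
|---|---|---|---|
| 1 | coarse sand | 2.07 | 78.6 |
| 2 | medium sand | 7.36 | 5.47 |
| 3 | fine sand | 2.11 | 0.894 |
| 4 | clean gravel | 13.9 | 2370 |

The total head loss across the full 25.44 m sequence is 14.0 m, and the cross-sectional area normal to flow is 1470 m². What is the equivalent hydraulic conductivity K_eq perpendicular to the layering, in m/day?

Flow is perpendicular to layering, so the layers act in series and the equivalent K is the thickness-weighted harmonic mean.
Total thickness L = 2.07 + 7.36 + 2.11 + 13.9 = 25.44 m.
Σ(b_i/K_i) = 2.07/78.6 + 7.36/5.47 + 2.11/0.894 + 13.9/2370 = 3.738 d.
K_eq = L / Σ(b_i/K_i) = 25.44 / 3.738 = 6.806 m/day.

6.81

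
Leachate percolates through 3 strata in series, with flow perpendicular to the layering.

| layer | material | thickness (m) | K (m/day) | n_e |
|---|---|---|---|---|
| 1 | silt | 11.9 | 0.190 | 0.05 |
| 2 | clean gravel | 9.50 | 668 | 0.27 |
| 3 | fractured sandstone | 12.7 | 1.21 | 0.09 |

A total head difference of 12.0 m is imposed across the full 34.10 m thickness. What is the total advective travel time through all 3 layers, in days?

With flow normal to the layers, continuity requires the same specific discharge q through every layer.
Σ(b_i/K_i) = 11.9/0.190 + 9.50/668 + 12.7/1.21 = 73.14 d.
q = Δh / Σ(b_i/K_i) = 12.0 / 73.14 = 0.1641 m/day.
In each layer the seepage velocity is v_i = q/n_i, so the layer transit time is t_i = b_i·n_i / q:
  layer 1 (silt): t_1 = 11.9 × 0.05 / 0.1641 = 3.627 d
  layer 2 (clean gravel): t_2 = 9.50 × 0.27 / 0.1641 = 15.63 d
  layer 3 (fractured sandstone): t_3 = 12.7 × 0.09 / 0.1641 = 6.967 d
Total t = Σ t_i = 26.23 days.

26.2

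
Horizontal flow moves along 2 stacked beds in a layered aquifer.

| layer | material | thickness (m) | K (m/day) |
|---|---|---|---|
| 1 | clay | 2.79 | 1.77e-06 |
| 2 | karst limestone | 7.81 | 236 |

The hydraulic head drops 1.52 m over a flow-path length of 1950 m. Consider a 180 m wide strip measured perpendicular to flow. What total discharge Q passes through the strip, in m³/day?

259

Flow is parallel to layering, so each bed carries its own Darcy discharge and the transmissivities add.
Σ(K_i·b_i) = 1.77e-06×2.79 + 236×7.81 = 1843 m²/day.
Hydraulic gradient i = Δh / L = 1.52 / 1950 = 0.0007795.
Q = Σ(K_i·b_i) · W · i = 1843 × 180 × 0.0007795 = 258.6 m³/day.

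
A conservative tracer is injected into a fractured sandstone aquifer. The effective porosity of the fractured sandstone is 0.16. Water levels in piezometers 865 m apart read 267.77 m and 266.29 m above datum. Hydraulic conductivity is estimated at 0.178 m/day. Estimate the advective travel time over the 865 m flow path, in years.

1240

Hydraulic gradient i = (267.77 − 266.29) / 865 = 1.48 / 865 = 0.001711.
Darcy flux q = K · i = 0.1780 × 0.001711 = 0.0003046 m/day.
Seepage velocity v = q / n_e = 0.0003046 / 0.16 = 0.001903 m/day.
Travel time t = L / v = 865 / 0.001903 = 4.544e+05 days = 1244 years.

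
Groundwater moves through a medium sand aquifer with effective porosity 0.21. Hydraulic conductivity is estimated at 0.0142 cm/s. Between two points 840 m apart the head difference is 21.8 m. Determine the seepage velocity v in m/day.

1.52

Convert K: 0.0142 cm/s × 864 = 12.27 m/day.
Hydraulic gradient i = Δh / L = 21.8 / 840 = 0.02595.
Darcy flux q = K · i = 12.27 × 0.02595 = 0.3184 m/day.
Seepage velocity v = q / n_e = 0.3184 / 0.21 = 1.516 m/day.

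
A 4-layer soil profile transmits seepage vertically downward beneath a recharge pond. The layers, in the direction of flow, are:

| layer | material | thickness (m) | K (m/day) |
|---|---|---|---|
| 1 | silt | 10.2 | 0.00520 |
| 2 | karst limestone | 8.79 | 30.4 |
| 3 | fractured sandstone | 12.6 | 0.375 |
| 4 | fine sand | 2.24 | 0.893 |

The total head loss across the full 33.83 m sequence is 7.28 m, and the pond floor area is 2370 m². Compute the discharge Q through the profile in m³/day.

8.64

Flow is perpendicular to layering, so the layers act in series and the equivalent K is the thickness-weighted harmonic mean.
Total thickness L = 10.2 + 8.79 + 12.6 + 2.24 = 33.83 m.
Σ(b_i/K_i) = 10.2/0.00520 + 8.79/30.4 + 12.6/0.375 + 2.24/0.893 = 1998 d.
K_eq = L / Σ(b_i/K_i) = 33.83 / 1998 = 0.01693 m/day.
Q = K_eq · A · (Δh/L) = 0.01693 × 2370 × (7.28/33.83) = 8.636 m³/day.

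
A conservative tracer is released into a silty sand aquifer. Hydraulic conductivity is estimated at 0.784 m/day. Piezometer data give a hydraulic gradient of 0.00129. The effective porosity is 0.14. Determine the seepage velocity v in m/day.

Hydraulic gradient i = 0.00129.
Darcy flux q = K · i = 0.7840 × 0.001290 = 0.001011 m/day.
Seepage velocity v = q / n_e = 0.001011 / 0.14 = 0.007224 m/day.

0.00722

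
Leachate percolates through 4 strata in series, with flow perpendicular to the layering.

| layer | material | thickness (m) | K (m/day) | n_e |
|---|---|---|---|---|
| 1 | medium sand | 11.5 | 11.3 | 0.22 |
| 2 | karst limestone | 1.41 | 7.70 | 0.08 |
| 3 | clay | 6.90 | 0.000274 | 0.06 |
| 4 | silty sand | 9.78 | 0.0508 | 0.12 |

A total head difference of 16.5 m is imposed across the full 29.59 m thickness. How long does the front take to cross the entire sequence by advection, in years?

17.8

With flow normal to the layers, continuity requires the same specific discharge q through every layer.
Σ(b_i/K_i) = 11.5/11.3 + 1.41/7.70 + 6.90/0.000274 + 9.78/0.0508 = 25376 d.
q = Δh / Σ(b_i/K_i) = 16.5 / 25376 = 0.0006502 m/day.
In each layer the seepage velocity is v_i = q/n_i, so the layer transit time is t_i = b_i·n_i / q:
  layer 1 (medium sand): t_1 = 11.5 × 0.22 / 0.0006502 = 3891 d
  layer 2 (karst limestone): t_2 = 1.41 × 0.08 / 0.0006502 = 173.5 d
  layer 3 (clay): t_3 = 6.90 × 0.06 / 0.0006502 = 636.7 d
  layer 4 (silty sand): t_4 = 9.78 × 0.12 / 0.0006502 = 1805 d
Total t = Σ t_i = 6506 days = 17.81 years.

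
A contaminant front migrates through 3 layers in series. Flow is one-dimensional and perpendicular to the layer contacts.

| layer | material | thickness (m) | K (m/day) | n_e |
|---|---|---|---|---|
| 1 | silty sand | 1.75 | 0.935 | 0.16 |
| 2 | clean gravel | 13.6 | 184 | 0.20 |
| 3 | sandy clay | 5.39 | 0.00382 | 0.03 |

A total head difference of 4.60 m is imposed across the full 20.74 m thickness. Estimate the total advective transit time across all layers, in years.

With flow normal to the layers, continuity requires the same specific discharge q through every layer.
Σ(b_i/K_i) = 1.75/0.935 + 13.6/184 + 5.39/0.00382 = 1413 d.
q = Δh / Σ(b_i/K_i) = 4.60 / 1413 = 0.003256 m/day.
In each layer the seepage velocity is v_i = q/n_i, so the layer transit time is t_i = b_i·n_i / q:
  layer 1 (silty sand): t_1 = 1.75 × 0.16 / 0.003256 = 86.01 d
  layer 2 (clean gravel): t_2 = 13.6 × 0.20 / 0.003256 = 835.5 d
  layer 3 (sandy clay): t_3 = 5.39 × 0.03 / 0.003256 = 49.67 d
Total t = Σ t_i = 971.2 days = 2.659 years.

2.66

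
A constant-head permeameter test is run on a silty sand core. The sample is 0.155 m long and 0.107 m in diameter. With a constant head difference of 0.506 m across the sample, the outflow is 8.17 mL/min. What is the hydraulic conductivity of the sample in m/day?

Cross-sectional area A = π·(d/2)² = π × (0.107/2)² = 0.008992 m².
Convert discharge: 8.17 mL/min = 1.362e-07 m³/s.
Darcy's law rearranged: K = Q·L / (A·Δh) = 1.362e-07 × 0.155 / (0.008992 × 0.506) = 4.639e-06 m/s = 0.4008 m/day.

0.401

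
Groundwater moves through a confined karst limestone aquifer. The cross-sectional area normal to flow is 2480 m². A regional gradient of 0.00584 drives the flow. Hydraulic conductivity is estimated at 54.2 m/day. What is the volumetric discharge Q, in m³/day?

785

Hydraulic gradient i = 0.00584.
Darcy's law: Q = K · A · i = 54.20 × 2480 × 0.005840 = 785.0 m³/day.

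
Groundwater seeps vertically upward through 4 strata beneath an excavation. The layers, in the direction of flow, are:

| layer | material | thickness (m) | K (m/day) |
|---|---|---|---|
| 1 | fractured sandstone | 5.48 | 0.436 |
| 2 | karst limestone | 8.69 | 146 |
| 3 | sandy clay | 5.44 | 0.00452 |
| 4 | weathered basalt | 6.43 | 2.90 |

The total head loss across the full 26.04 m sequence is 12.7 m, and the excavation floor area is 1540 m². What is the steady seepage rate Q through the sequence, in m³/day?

16.1

Flow is perpendicular to layering, so the layers act in series and the equivalent K is the thickness-weighted harmonic mean.
Total thickness L = 5.48 + 8.69 + 5.44 + 6.43 = 26.04 m.
Σ(b_i/K_i) = 5.48/0.436 + 8.69/146 + 5.44/0.00452 + 6.43/2.90 = 1218 d.
K_eq = L / Σ(b_i/K_i) = 26.04 / 1218 = 0.02137 m/day.
Q = K_eq · A · (Δh/L) = 0.02137 × 1540 × (12.7/26.04) = 16.05 m³/day.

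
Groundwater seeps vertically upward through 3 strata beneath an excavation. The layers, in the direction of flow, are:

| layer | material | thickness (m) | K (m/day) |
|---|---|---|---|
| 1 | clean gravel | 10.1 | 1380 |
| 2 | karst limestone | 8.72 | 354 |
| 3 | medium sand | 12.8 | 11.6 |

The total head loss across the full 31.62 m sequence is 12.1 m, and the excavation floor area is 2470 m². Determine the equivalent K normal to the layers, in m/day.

27.8

Flow is perpendicular to layering, so the layers act in series and the equivalent K is the thickness-weighted harmonic mean.
Total thickness L = 10.1 + 8.72 + 12.8 = 31.62 m.
Σ(b_i/K_i) = 10.1/1380 + 8.72/354 + 12.8/11.6 = 1.135 d.
K_eq = L / Σ(b_i/K_i) = 31.62 / 1.135 = 27.85 m/day.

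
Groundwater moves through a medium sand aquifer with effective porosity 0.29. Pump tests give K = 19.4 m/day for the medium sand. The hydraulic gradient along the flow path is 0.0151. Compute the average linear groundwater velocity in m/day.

Hydraulic gradient i = 0.0151.
Darcy flux q = K · i = 19.40 × 0.01510 = 0.2929 m/day.
Seepage velocity v = q / n_e = 0.2929 / 0.29 = 1.010 m/day.

1.01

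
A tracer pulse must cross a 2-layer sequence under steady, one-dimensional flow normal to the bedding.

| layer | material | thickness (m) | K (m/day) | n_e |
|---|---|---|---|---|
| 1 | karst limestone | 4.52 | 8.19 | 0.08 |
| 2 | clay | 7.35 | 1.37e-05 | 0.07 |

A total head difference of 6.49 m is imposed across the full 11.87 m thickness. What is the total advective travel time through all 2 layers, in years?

With flow normal to the layers, continuity requires the same specific discharge q through every layer.
Σ(b_i/K_i) = 4.52/8.19 + 7.35/1.37e-05 = 5.365e+05 d.
q = Δh / Σ(b_i/K_i) = 6.49 / 5.365e+05 = 1.210e-05 m/day.
In each layer the seepage velocity is v_i = q/n_i, so the layer transit time is t_i = b_i·n_i / q:
  layer 1 (karst limestone): t_1 = 4.52 × 0.08 / 1.210e-05 = 29892 d
  layer 2 (clay): t_2 = 7.35 × 0.07 / 1.210e-05 = 42531 d
Total t = Σ t_i = 72423 days = 198.3 years.

198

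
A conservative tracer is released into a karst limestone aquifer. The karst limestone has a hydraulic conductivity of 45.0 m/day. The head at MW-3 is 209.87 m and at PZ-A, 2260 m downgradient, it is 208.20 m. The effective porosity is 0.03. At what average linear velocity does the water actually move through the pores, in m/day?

1.11

Hydraulic gradient i = (209.87 − 208.20) / 2260 = 1.67 / 2260 = 0.0007389.
Darcy flux q = K · i = 45.00 × 0.0007389 = 0.03325 m/day.
Seepage velocity v = q / n_e = 0.03325 / 0.03 = 1.108 m/day.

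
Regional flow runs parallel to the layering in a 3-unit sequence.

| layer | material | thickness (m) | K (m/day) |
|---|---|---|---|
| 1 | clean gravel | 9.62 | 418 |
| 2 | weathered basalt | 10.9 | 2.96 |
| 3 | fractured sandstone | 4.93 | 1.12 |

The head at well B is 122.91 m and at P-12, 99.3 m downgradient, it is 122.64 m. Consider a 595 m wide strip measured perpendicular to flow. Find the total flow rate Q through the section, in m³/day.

Flow is parallel to layering, so each bed carries its own Darcy discharge and the transmissivities add.
Σ(K_i·b_i) = 418×9.62 + 2.96×10.9 + 1.12×4.93 = 4059 m²/day.
Hydraulic gradient i = (122.91 − 122.64) / 99.3 = 0.27 / 99.3 = 0.002719.
Q = Σ(K_i·b_i) · W · i = 4059 × 595 × 0.002719 = 6567 m³/day.

6570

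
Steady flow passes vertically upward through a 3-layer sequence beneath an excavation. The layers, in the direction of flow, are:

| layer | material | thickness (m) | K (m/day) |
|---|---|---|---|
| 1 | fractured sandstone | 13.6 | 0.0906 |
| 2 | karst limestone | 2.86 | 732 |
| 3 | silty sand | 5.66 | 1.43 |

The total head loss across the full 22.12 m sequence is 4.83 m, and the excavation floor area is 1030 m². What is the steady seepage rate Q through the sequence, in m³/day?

Flow is perpendicular to layering, so the layers act in series and the equivalent K is the thickness-weighted harmonic mean.
Total thickness L = 13.6 + 2.86 + 5.66 = 22.12 m.
Σ(b_i/K_i) = 13.6/0.0906 + 2.86/732 + 5.66/1.43 = 154.1 d.
K_eq = L / Σ(b_i/K_i) = 22.12 / 154.1 = 0.1436 m/day.
Q = K_eq · A · (Δh/L) = 0.1436 × 1030 × (4.83/22.12) = 32.29 m³/day.

32.3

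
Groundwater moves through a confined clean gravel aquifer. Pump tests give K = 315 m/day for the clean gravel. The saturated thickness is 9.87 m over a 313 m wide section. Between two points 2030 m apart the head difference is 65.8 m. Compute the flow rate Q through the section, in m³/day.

31500

Cross-sectional area A = 313 × 9.87 = 3089 m².
Hydraulic gradient i = Δh / L = 65.8 / 2030 = 0.03241.
Darcy's law: Q = K · A · i = 315.0 × 3089 × 0.03241 = 31543 m³/day.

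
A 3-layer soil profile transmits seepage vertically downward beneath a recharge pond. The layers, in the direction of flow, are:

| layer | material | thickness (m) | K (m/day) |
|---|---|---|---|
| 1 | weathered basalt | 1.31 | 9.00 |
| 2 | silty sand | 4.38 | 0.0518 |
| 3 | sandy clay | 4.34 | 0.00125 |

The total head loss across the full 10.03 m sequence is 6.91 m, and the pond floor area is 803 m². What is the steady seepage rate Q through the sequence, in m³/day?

1.56

Flow is perpendicular to layering, so the layers act in series and the equivalent K is the thickness-weighted harmonic mean.
Total thickness L = 1.31 + 4.38 + 4.34 = 10.03 m.
Σ(b_i/K_i) = 1.31/9.00 + 4.38/0.0518 + 4.34/0.00125 = 3557 d.
K_eq = L / Σ(b_i/K_i) = 10.03 / 3557 = 0.002820 m/day.
Q = K_eq · A · (Δh/L) = 0.002820 × 803 × (6.91/10.03) = 1.560 m³/day.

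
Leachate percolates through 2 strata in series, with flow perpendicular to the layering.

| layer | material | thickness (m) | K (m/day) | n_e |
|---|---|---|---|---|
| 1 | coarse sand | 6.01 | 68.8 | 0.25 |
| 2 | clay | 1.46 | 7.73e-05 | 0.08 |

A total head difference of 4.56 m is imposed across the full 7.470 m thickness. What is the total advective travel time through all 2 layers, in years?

18.4

With flow normal to the layers, continuity requires the same specific discharge q through every layer.
Σ(b_i/K_i) = 6.01/68.8 + 1.46/7.73e-05 = 18888 d.
q = Δh / Σ(b_i/K_i) = 4.56 / 18888 = 0.0002414 m/day.
In each layer the seepage velocity is v_i = q/n_i, so the layer transit time is t_i = b_i·n_i / q:
  layer 1 (coarse sand): t_1 = 6.01 × 0.25 / 0.0002414 = 6223 d
  layer 2 (clay): t_2 = 1.46 × 0.08 / 0.0002414 = 483.8 d
Total t = Σ t_i = 6707 days = 18.36 years.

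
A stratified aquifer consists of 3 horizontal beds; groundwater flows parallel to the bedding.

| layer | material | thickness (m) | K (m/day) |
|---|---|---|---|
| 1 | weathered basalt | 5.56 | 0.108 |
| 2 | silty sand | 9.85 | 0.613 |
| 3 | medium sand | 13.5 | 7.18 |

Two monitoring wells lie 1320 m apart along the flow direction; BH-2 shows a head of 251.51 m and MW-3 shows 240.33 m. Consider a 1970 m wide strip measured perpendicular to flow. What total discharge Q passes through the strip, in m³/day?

1730

Flow is parallel to layering, so each bed carries its own Darcy discharge and the transmissivities add.
Σ(K_i·b_i) = 0.108×5.56 + 0.613×9.85 + 7.18×13.5 = 103.6 m²/day.
Hydraulic gradient i = (251.51 − 240.33) / 1320 = 11.18 / 1320 = 0.008470.
Q = Σ(K_i·b_i) · W · i = 103.6 × 1970 × 0.008470 = 1728 m³/day.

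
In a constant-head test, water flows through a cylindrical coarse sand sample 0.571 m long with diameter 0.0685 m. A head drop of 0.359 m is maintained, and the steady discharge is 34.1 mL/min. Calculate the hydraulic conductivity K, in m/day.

Cross-sectional area A = π·(d/2)² = π × (0.0685/2)² = 0.003685 m².
Convert discharge: 34.1 mL/min = 5.683e-07 m³/s.
Darcy's law rearranged: K = Q·L / (A·Δh) = 5.683e-07 × 0.571 / (0.003685 × 0.359) = 0.0002453 m/s = 21.19 m/day.

21.2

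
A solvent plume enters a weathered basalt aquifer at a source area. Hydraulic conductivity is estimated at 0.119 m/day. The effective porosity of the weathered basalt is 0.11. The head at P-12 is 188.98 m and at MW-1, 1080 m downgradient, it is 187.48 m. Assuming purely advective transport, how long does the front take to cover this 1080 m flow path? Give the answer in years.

Hydraulic gradient i = (188.98 − 187.48) / 1080 = 1.5 / 1080 = 0.001389.
Darcy flux q = K · i = 0.1190 × 0.001389 = 0.0001653 m/day.
Seepage velocity v = q / n_e = 0.0001653 / 0.11 = 0.001503 m/day.
Travel time t = L / v = 1080 / 0.001503 = 7.188e+05 days = 1968 years.

1970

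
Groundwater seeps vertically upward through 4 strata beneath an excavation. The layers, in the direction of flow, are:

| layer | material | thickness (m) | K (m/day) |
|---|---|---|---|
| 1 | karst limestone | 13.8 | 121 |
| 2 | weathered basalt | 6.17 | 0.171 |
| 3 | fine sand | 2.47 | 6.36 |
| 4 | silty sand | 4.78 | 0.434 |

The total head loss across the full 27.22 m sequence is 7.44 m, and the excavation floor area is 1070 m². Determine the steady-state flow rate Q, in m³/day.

167

Flow is perpendicular to layering, so the layers act in series and the equivalent K is the thickness-weighted harmonic mean.
Total thickness L = 13.8 + 6.17 + 2.47 + 4.78 = 27.22 m.
Σ(b_i/K_i) = 13.8/121 + 6.17/0.171 + 2.47/6.36 + 4.78/0.434 = 47.60 d.
K_eq = L / Σ(b_i/K_i) = 27.22 / 47.60 = 0.5719 m/day.
Q = K_eq · A · (Δh/L) = 0.5719 × 1070 × (7.44/27.22) = 167.3 m³/day.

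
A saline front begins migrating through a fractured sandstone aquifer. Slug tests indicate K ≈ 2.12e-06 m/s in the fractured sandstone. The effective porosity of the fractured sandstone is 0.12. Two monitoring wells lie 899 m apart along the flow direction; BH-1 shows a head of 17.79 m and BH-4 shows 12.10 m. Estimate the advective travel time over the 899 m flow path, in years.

Convert K: 2.12e-06 m/s × 86400 = 0.1832 m/day.
Hydraulic gradient i = (17.79 − 12.10) / 899 = 5.69 / 899 = 0.006329.
Darcy flux q = K · i = 0.1832 × 0.006329 = 0.001159 m/day.
Seepage velocity v = q / n_e = 0.001159 / 0.12 = 0.009661 m/day.
Travel time t = L / v = 899 / 0.009661 = 93055 days = 254.8 years.

255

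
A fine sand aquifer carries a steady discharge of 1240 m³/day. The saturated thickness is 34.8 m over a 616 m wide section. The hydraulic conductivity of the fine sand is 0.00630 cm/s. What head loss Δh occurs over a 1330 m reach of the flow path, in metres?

Convert K: 0.00630 cm/s × 864 = 5.443 m/day.
Cross-sectional area A = 616 × 34.8 = 21437 m².
From Q = K·A·i, i = Q / (K·A) = 1240 / (5.443 × 21437) = 0.01063.
Head loss Δh = i · L = 0.01063 × 1330 = 14.13 m.

14.1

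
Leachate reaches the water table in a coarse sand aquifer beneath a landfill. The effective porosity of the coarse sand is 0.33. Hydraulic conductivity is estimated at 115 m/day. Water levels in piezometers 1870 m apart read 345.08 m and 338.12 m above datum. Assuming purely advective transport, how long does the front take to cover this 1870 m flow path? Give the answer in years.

Hydraulic gradient i = (345.08 − 338.12) / 1870 = 6.96 / 1870 = 0.003722.
Darcy flux q = K · i = 115.0 × 0.003722 = 0.4280 m/day.
Seepage velocity v = q / n_e = 0.4280 / 0.33 = 1.297 m/day.
Travel time t = L / v = 1870 / 1.297 = 1442 days = 3.947 years.

3.95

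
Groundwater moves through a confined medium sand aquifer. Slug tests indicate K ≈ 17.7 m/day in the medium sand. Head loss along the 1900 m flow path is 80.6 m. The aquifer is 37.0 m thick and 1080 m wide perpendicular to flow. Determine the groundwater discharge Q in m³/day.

30000

Cross-sectional area A = 1080 × 37.0 = 39960 m².
Hydraulic gradient i = Δh / L = 80.6 / 1900 = 0.04242.
Darcy's law: Q = K · A · i = 17.70 × 39960 × 0.04242 = 30004 m³/day.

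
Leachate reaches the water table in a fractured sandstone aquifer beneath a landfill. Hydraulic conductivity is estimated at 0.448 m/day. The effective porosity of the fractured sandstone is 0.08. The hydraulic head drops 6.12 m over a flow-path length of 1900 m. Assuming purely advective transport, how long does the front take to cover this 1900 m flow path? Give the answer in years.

Hydraulic gradient i = Δh / L = 6.12 / 1900 = 0.003221.
Darcy flux q = K · i = 0.4480 × 0.003221 = 0.001443 m/day.
Seepage velocity v = q / n_e = 0.001443 / 0.08 = 0.01804 m/day.
Travel time t = L / v = 1900 / 0.01804 = 1.053e+05 days = 288.4 years.

288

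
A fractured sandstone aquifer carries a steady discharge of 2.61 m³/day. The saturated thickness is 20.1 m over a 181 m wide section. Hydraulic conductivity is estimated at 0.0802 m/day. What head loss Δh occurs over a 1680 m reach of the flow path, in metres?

Cross-sectional area A = 181 × 20.1 = 3638 m².
From Q = K·A·i, i = Q / (K·A) = 2.61 / (0.08020 × 3638) = 0.008945.
Head loss Δh = i · L = 0.008945 × 1680 = 15.03 m.

15.0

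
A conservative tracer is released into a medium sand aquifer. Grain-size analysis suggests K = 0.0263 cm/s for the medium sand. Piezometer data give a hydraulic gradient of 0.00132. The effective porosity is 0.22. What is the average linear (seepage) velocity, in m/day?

Convert K: 0.0263 cm/s × 864 = 22.72 m/day.
Hydraulic gradient i = 0.00132.
Darcy flux q = K · i = 22.72 × 0.001320 = 0.02999 m/day.
Seepage velocity v = q / n_e = 0.02999 / 0.22 = 0.1363 m/day.

0.136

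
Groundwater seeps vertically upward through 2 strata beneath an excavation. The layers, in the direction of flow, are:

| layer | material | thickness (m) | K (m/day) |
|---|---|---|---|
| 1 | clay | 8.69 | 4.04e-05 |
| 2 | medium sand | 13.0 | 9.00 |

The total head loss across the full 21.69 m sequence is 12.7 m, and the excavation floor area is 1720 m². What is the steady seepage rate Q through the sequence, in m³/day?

0.102

Flow is perpendicular to layering, so the layers act in series and the equivalent K is the thickness-weighted harmonic mean.
Total thickness L = 8.69 + 13.0 = 21.69 m.
Σ(b_i/K_i) = 8.69/4.04e-05 + 13.0/9.00 = 2.151e+05 d.
K_eq = L / Σ(b_i/K_i) = 21.69 / 2.151e+05 = 0.0001008 m/day.
Q = K_eq · A · (Δh/L) = 0.0001008 × 1720 × (12.7/21.69) = 0.1016 m³/day.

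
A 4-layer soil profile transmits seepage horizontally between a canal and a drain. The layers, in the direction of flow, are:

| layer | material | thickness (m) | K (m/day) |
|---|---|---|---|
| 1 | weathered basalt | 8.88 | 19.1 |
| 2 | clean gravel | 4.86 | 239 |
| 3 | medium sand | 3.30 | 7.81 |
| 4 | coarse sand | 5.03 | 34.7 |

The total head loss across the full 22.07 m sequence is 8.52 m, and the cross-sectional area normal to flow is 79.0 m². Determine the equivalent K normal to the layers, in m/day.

21.0

Flow is perpendicular to layering, so the layers act in series and the equivalent K is the thickness-weighted harmonic mean.
Total thickness L = 8.88 + 4.86 + 3.30 + 5.03 = 22.07 m.
Σ(b_i/K_i) = 8.88/19.1 + 4.86/239 + 3.30/7.81 + 5.03/34.7 = 1.053 d.
K_eq = L / Σ(b_i/K_i) = 22.07 / 1.053 = 20.96 m/day.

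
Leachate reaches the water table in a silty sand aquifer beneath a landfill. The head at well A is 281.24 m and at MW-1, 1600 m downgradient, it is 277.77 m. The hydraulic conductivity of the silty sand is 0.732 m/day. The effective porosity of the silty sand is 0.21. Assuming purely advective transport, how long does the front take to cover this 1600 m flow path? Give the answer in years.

579

Hydraulic gradient i = (281.24 − 277.77) / 1600 = 3.47 / 1600 = 0.002169.
Darcy flux q = K · i = 0.7320 × 0.002169 = 0.001588 m/day.
Seepage velocity v = q / n_e = 0.001588 / 0.21 = 0.007560 m/day.
Travel time t = L / v = 1600 / 0.007560 = 2.117e+05 days = 579.5 years.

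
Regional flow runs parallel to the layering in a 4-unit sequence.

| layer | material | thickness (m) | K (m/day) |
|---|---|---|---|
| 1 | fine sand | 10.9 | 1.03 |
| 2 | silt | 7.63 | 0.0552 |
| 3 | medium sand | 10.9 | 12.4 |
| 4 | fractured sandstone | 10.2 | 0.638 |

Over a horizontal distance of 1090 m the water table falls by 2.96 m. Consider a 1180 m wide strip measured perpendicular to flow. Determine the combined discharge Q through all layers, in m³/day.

Flow is parallel to layering, so each bed carries its own Darcy discharge and the transmissivities add.
Σ(K_i·b_i) = 1.03×10.9 + 0.0552×7.63 + 12.4×10.9 + 0.638×10.2 = 153.3 m²/day.
Hydraulic gradient i = Δh / L = 2.96 / 1090 = 0.002716.
Q = Σ(K_i·b_i) · W · i = 153.3 × 1180 × 0.002716 = 491.3 m³/day.

491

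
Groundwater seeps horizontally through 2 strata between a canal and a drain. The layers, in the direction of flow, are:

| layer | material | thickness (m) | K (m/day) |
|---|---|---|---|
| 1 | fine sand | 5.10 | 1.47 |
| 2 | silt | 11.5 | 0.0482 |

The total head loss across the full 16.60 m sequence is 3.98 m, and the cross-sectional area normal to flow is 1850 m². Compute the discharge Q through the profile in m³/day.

30.4

Flow is perpendicular to layering, so the layers act in series and the equivalent K is the thickness-weighted harmonic mean.
Total thickness L = 5.10 + 11.5 = 16.60 m.
Σ(b_i/K_i) = 5.10/1.47 + 11.5/0.0482 = 242.1 d.
K_eq = L / Σ(b_i/K_i) = 16.60 / 242.1 = 0.06858 m/day.
Q = K_eq · A · (Δh/L) = 0.06858 × 1850 × (3.98/16.60) = 30.42 m³/day.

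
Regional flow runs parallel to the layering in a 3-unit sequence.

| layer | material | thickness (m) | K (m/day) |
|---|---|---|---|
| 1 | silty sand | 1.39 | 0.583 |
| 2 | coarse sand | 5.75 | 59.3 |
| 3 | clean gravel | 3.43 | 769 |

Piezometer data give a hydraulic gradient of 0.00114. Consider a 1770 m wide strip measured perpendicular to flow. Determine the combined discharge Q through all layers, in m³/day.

Flow is parallel to layering, so each bed carries its own Darcy discharge and the transmissivities add.
Σ(K_i·b_i) = 0.583×1.39 + 59.3×5.75 + 769×3.43 = 2979 m²/day.
Hydraulic gradient i = 0.00114.
Q = Σ(K_i·b_i) · W · i = 2979 × 1770 × 0.001140 = 6012 m³/day.

6010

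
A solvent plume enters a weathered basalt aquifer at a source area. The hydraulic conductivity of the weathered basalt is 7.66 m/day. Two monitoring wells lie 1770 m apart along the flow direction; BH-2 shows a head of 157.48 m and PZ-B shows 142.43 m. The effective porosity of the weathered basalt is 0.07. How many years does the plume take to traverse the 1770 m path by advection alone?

5.21

Hydraulic gradient i = (157.48 − 142.43) / 1770 = 15.05 / 1770 = 0.008503.
Darcy flux q = K · i = 7.660 × 0.008503 = 0.06513 m/day.
Seepage velocity v = q / n_e = 0.06513 / 0.07 = 0.9305 m/day.
Travel time t = L / v = 1770 / 0.9305 = 1902 days = 5.208 years.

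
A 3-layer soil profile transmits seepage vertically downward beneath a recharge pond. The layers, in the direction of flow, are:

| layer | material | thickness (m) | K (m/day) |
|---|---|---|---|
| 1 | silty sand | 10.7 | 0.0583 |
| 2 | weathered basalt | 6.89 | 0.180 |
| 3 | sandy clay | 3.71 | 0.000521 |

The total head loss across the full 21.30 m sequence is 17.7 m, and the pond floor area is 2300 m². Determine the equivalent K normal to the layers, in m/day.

Flow is perpendicular to layering, so the layers act in series and the equivalent K is the thickness-weighted harmonic mean.
Total thickness L = 10.7 + 6.89 + 3.71 = 21.30 m.
Σ(b_i/K_i) = 10.7/0.0583 + 6.89/0.180 + 3.71/0.000521 = 7343 d.
K_eq = L / Σ(b_i/K_i) = 21.30 / 7343 = 0.002901 m/day.

0.00290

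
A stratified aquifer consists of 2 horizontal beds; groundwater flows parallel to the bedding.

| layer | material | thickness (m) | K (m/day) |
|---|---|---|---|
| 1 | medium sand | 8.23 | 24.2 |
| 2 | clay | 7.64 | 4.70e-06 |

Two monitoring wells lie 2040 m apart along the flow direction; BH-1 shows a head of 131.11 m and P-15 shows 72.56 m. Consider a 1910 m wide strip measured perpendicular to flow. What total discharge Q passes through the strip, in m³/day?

10900

Flow is parallel to layering, so each bed carries its own Darcy discharge and the transmissivities add.
Σ(K_i·b_i) = 24.2×8.23 + 4.70e-06×7.64 = 199.2 m²/day.
Hydraulic gradient i = (131.11 − 72.56) / 2040 = 58.55 / 2040 = 0.02870.
Q = Σ(K_i·b_i) · W · i = 199.2 × 1910 × 0.02870 = 10918 m³/day.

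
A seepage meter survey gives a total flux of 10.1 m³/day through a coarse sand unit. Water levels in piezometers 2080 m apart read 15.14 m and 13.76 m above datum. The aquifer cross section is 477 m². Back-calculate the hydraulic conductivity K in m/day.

Hydraulic gradient i = (15.14 − 13.76) / 2080 = 1.38 / 2080 = 0.0006635.
From Q = K·A·i, K = Q / (A·i) = 10.1 / (477.0 × 0.0006635) = 31.91 m/day.

31.9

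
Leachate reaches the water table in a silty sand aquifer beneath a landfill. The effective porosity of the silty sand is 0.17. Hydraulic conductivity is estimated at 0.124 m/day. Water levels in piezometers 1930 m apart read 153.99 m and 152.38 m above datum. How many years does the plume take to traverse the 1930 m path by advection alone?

Hydraulic gradient i = (153.99 − 152.38) / 1930 = 1.61 / 1930 = 0.0008342.
Darcy flux q = K · i = 0.1240 × 0.0008342 = 0.0001034 m/day.
Seepage velocity v = q / n_e = 0.0001034 / 0.17 = 0.0006085 m/day.
Travel time t = L / v = 1930 / 0.0006085 = 3.172e+06 days = 8684 years.

8680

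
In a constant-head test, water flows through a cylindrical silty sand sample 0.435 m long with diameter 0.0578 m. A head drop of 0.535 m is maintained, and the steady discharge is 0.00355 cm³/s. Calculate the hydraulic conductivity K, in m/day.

Cross-sectional area A = π·(d/2)² = π × (0.0578/2)² = 0.002624 m².
Convert discharge: 0.00355 cm³/s = 3.550e-09 m³/s.
Darcy's law rearranged: K = Q·L / (A·Δh) = 3.550e-09 × 0.435 / (0.002624 × 0.535) = 1.100e-06 m/s = 0.09505 m/day.

0.0950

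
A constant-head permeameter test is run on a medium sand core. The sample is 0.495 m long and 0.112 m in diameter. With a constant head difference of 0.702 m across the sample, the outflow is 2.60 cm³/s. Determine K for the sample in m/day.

Cross-sectional area A = π·(d/2)² = π × (0.112/2)² = 0.009852 m².
Convert discharge: 2.60 cm³/s = 2.600e-06 m³/s.
Darcy's law rearranged: K = Q·L / (A·Δh) = 2.600e-06 × 0.495 / (0.009852 × 0.702) = 0.0001861 m/s = 16.08 m/day.

16.1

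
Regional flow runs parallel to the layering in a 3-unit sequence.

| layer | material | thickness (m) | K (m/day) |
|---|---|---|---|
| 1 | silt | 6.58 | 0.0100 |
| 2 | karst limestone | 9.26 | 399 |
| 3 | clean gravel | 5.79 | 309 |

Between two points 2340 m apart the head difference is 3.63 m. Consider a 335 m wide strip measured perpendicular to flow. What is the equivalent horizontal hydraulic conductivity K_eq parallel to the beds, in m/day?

Flow is parallel to layering, so each bed carries its own Darcy discharge and the transmissivities add.
Σ(K_i·b_i) = 0.0100×6.58 + 399×9.26 + 309×5.79 = 5484 m²/day.
Total thickness b = 21.63 m, so K_eq = Σ(K_i·b_i)/b = 253.5 m/day.

254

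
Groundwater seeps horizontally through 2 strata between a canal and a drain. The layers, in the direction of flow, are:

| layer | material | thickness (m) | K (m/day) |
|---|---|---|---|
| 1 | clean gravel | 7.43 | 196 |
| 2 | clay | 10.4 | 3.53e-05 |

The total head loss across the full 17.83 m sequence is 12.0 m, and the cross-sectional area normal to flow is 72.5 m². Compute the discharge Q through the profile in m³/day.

0.00295

Flow is perpendicular to layering, so the layers act in series and the equivalent K is the thickness-weighted harmonic mean.
Total thickness L = 7.43 + 10.4 = 17.83 m.
Σ(b_i/K_i) = 7.43/196 + 10.4/3.53e-05 = 2.946e+05 d.
K_eq = L / Σ(b_i/K_i) = 17.83 / 2.946e+05 = 6.052e-05 m/day.
Q = K_eq · A · (Δh/L) = 6.052e-05 × 72.5 × (12.0/17.83) = 0.002953 m³/day.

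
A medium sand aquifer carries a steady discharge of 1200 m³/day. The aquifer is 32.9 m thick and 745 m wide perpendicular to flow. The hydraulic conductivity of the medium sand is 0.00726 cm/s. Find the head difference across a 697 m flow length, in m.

5.44

Convert K: 0.00726 cm/s × 864 = 6.273 m/day.
Cross-sectional area A = 745 × 32.9 = 24510 m².
From Q = K·A·i, i = Q / (K·A) = 1200 / (6.273 × 24510) = 0.007805.
Head loss Δh = i · L = 0.007805 × 697 = 5.440 m.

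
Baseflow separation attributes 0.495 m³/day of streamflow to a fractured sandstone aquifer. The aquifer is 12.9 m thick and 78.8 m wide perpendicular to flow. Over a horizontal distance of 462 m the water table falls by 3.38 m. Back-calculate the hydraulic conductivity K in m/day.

0.0666

Cross-sectional area A = 78.8 × 12.9 = 1017 m².
Hydraulic gradient i = Δh / L = 3.38 / 462 = 0.007316.
From Q = K·A·i, K = Q / (A·i) = 0.495 / (1017 × 0.007316) = 0.06656 m/day.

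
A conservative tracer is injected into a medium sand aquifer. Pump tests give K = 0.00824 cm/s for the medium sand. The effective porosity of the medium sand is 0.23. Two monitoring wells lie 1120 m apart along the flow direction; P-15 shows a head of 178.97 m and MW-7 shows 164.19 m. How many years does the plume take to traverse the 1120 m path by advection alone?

Convert K: 0.00824 cm/s × 864 = 7.119 m/day.
Hydraulic gradient i = (178.97 − 164.19) / 1120 = 14.78 / 1120 = 0.01320.
Darcy flux q = K · i = 7.119 × 0.01320 = 0.09395 m/day.
Seepage velocity v = q / n_e = 0.09395 / 0.23 = 0.4085 m/day.
Travel time t = L / v = 1120 / 0.4085 = 2742 days = 7.507 years.

7.51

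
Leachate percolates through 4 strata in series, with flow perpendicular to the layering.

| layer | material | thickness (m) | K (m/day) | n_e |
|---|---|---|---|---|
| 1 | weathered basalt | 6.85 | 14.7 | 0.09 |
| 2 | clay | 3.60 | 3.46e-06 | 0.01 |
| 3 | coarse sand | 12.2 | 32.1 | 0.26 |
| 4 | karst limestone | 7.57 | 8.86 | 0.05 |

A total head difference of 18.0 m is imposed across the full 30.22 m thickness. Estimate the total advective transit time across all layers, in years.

665

With flow normal to the layers, continuity requires the same specific discharge q through every layer.
Σ(b_i/K_i) = 6.85/14.7 + 3.60/3.46e-06 + 12.2/32.1 + 7.57/8.86 = 1.040e+06 d.
q = Δh / Σ(b_i/K_i) = 18.0 / 1.040e+06 = 1.730e-05 m/day.
In each layer the seepage velocity is v_i = q/n_i, so the layer transit time is t_i = b_i·n_i / q:
  layer 1 (weathered basalt): t_1 = 6.85 × 0.09 / 1.730e-05 = 35636 d
  layer 2 (clay): t_2 = 3.60 × 0.01 / 1.730e-05 = 2081 d
  layer 3 (coarse sand): t_3 = 12.2 × 0.26 / 1.730e-05 = 1.834e+05 d
  layer 4 (karst limestone): t_4 = 7.57 × 0.05 / 1.730e-05 = 21879 d
Total t = Σ t_i = 2.429e+05 days = 665.2 years.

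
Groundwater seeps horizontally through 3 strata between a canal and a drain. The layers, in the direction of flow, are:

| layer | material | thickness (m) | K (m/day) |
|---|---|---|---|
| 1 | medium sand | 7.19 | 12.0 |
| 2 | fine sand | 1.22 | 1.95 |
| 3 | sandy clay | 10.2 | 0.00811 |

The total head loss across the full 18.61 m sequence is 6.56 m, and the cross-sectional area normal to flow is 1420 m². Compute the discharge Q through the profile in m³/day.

Flow is perpendicular to layering, so the layers act in series and the equivalent K is the thickness-weighted harmonic mean.
Total thickness L = 7.19 + 1.22 + 10.2 = 18.61 m.
Σ(b_i/K_i) = 7.19/12.0 + 1.22/1.95 + 10.2/0.00811 = 1259 d.
K_eq = L / Σ(b_i/K_i) = 18.61 / 1259 = 0.01478 m/day.
Q = K_eq · A · (Δh/L) = 0.01478 × 1420 × (6.56/18.61) = 7.399 m³/day.

7.40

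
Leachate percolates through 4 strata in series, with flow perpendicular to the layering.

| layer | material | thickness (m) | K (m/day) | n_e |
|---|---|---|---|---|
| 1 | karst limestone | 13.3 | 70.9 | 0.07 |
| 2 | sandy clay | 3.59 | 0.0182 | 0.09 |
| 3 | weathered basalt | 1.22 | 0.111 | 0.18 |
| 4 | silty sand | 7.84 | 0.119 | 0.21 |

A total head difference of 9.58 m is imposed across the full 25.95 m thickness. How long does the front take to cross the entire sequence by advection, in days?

With flow normal to the layers, continuity requires the same specific discharge q through every layer.
Σ(b_i/K_i) = 13.3/70.9 + 3.59/0.0182 + 1.22/0.111 + 7.84/0.119 = 274.3 d.
q = Δh / Σ(b_i/K_i) = 9.58 / 274.3 = 0.03492 m/day.
In each layer the seepage velocity is v_i = q/n_i, so the layer transit time is t_i = b_i·n_i / q:
  layer 1 (karst limestone): t_1 = 13.3 × 0.07 / 0.03492 = 26.66 d
  layer 2 (sandy clay): t_2 = 3.59 × 0.09 / 0.03492 = 9.252 d
  layer 3 (weathered basalt): t_3 = 1.22 × 0.18 / 0.03492 = 6.288 d
  layer 4 (silty sand): t_4 = 7.84 × 0.21 / 0.03492 = 47.14 d
Total t = Σ t_i = 89.34 days.

89.3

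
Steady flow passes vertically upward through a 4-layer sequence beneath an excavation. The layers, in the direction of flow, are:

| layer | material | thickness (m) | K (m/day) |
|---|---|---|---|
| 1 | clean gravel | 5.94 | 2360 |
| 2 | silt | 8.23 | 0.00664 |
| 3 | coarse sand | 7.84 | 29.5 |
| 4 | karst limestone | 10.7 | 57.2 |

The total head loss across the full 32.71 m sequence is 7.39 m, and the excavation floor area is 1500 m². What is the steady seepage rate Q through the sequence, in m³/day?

8.94

Flow is perpendicular to layering, so the layers act in series and the equivalent K is the thickness-weighted harmonic mean.
Total thickness L = 5.94 + 8.23 + 7.84 + 10.7 = 32.71 m.
Σ(b_i/K_i) = 5.94/2360 + 8.23/0.00664 + 7.84/29.5 + 10.7/57.2 = 1240 d.
K_eq = L / Σ(b_i/K_i) = 32.71 / 1240 = 0.02638 m/day.
Q = K_eq · A · (Δh/L) = 0.02638 × 1500 × (7.39/32.71) = 8.940 m³/day.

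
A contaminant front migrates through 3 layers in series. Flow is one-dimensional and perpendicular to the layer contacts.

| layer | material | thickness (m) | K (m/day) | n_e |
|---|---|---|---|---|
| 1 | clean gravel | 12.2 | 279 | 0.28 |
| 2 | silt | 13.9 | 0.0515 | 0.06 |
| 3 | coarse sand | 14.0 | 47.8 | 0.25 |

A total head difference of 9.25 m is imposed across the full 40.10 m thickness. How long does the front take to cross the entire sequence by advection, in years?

0.620

With flow normal to the layers, continuity requires the same specific discharge q through every layer.
Σ(b_i/K_i) = 12.2/279 + 13.9/0.0515 + 14.0/47.8 = 270.2 d.
q = Δh / Σ(b_i/K_i) = 9.25 / 270.2 = 0.03423 m/day.
In each layer the seepage velocity is v_i = q/n_i, so the layer transit time is t_i = b_i·n_i / q:
  layer 1 (clean gravel): t_1 = 12.2 × 0.28 / 0.03423 = 99.80 d
  layer 2 (silt): t_2 = 13.9 × 0.06 / 0.03423 = 24.37 d
  layer 3 (coarse sand): t_3 = 14.0 × 0.25 / 0.03423 = 102.3 d
Total t = Σ t_i = 226.4 days = 0.6199 years.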